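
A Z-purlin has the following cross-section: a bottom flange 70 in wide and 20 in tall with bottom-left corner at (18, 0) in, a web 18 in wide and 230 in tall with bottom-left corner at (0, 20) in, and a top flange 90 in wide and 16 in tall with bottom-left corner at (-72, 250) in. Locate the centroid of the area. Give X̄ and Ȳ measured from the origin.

X̄ = 10.40 in, Ȳ = 135.30 in

Part | A | x̄ᵢ | ȳᵢ | A·x̄ᵢ | A·ȳᵢ
bottom flange | 1400.00 | 53.00 | 10.00 | 74200.00 | 14000.00
web | 4140.00 | 9.00 | 135.00 | 37260.00 | 558900.00
top flange | 1440.00 | -27.00 | 258.00 | -38880.00 | 371520.00
Σ | 6980.00 |  |  | 72580.00 | 944420.00
X̄ = 72580.00 / 6980.00 = 10.40 in
Ȳ = 944420.00 / 6980.00 = 135.30 in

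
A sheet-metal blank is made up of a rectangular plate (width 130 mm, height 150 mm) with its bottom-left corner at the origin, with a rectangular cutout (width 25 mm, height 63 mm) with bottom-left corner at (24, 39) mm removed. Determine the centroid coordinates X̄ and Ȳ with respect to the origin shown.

plate: A = 130 × 150 = 19500.00, centroid at (65.00, 75.00).
hole: A = −(25 × 63) = -1575.00, centroid at (36.50, 70.50).
ΣA = 17925.00 mm²
ΣAX̄ = (19500.00)(65.00) + (-1575.00)(36.50) = 1210012.50 mm³
ΣAȲ = (19500.00)(75.00) + (-1575.00)(70.50) = 1351462.50 mm³
X̄ = 1210012.50 / 17925.00 = 67.50 mm
Ȳ = 1351462.50 / 17925.00 = 75.40 mm

X̄ = 67.50 mm, Ȳ = 75.40 mm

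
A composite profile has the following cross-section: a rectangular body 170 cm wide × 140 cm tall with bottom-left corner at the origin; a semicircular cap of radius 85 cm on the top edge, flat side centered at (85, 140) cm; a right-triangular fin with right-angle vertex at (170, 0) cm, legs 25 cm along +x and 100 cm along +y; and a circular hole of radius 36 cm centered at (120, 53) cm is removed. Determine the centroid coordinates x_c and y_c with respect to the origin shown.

rectangular body: A = 170 × 140 = 23800.00, centroid at (85.00, 70.00).
semicircular top: A = ½π·85² = 11349.00, centroid at (85.00, 176.08).
triangular fin: A = ½·25·100 = 1250.00, centroid at (178.33, 33.33).
hole: A = −π·36² = -4071.50, centroid at (120.00, 53.00).
ΣA = 32327.50 cm², ΣAx_c = 2722001.47 cm³, ΣAy_c = 3490154.10 cm³.
x_c = 2722001.47/32327.50 = 84.20 cm; y_c = 3490154.10/32327.50 = 107.96 cm.

x_c = 84.20 cm, y_c = 107.96 cm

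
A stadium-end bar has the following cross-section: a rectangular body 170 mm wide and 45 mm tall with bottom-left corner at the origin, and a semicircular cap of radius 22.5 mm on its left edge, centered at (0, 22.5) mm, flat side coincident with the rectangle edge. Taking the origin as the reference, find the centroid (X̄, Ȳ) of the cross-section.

Part | A | x̄ᵢ | ȳᵢ | A·x̄ᵢ | A·ȳᵢ
rectangular body | 7650.00 | 85.00 | 22.50 | 650250.00 | 172125.00
semicircular end | 795.22 | -9.55 | 22.50 | -7593.75 | 17892.35
Σ | 8445.22 |  |  | 642656.25 | 190017.35
X̄ = 642656.25 / 8445.22 = 76.10 mm
Ȳ = 190017.35 / 8445.22 = 22.50 mm

X̄ = 76.10 mm, Ȳ = 22.50 mm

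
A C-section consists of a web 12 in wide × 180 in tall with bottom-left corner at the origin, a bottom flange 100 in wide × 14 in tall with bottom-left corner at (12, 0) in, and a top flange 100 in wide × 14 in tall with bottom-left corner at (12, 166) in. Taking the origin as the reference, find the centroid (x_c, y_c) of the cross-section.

Part | A | x̄ᵢ | ȳᵢ | A·x̄ᵢ | A·ȳᵢ
web | 2160.00 | 6.00 | 90.00 | 12960.00 | 194400.00
bottom flange | 1400.00 | 62.00 | 7.00 | 86800.00 | 9800.00
top flange | 1400.00 | 62.00 | 173.00 | 86800.00 | 242200.00
Σ | 4960.00 |  |  | 186560.00 | 446400.00
x_c = 186560.00 / 4960.00 = 37.61 in
y_c = 446400.00 / 4960.00 = 90.00 in

x_c = 37.61 in, y_c = 90.00 in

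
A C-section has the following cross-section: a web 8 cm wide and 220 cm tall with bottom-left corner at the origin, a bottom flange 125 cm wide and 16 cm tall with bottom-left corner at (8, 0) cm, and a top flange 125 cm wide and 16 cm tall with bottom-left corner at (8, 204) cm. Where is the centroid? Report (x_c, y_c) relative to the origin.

x_c = 50.18 cm, y_c = 110.00 cm

Part | A | x̄ᵢ | ȳᵢ | A·x̄ᵢ | A·ȳᵢ
web | 1760.00 | 4.00 | 110.00 | 7040.00 | 193600.00
bottom flange | 2000.00 | 70.50 | 8.00 | 141000.00 | 16000.00
top flange | 2000.00 | 70.50 | 212.00 | 141000.00 | 424000.00
Σ | 5760.00 |  |  | 289040.00 | 633600.00
x_c = 289040.00 / 5760.00 = 50.18 cm
y_c = 633600.00 / 5760.00 = 110.00 cm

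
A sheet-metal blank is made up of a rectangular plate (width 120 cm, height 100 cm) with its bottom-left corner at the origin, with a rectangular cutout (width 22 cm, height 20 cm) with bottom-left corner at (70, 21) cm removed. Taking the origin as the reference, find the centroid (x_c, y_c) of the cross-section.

x_c = 59.20 cm, y_c = 50.72 cm

plate: A = 120 × 100 = 12000.00, centroid at (60.00, 50.00).
hole: A = −(22 × 20) = -440.00, centroid at (81.00, 31.00).
ΣA = 11560.00 cm²
ΣAx_c = (12000.00)(60.00) + (-440.00)(81.00) = 684360.00 cm³
ΣAy_c = (12000.00)(50.00) + (-440.00)(31.00) = 586360.00 cm³
x_c = 684360.00 / 11560.00 = 59.20 cm
y_c = 586360.00 / 11560.00 = 50.72 cm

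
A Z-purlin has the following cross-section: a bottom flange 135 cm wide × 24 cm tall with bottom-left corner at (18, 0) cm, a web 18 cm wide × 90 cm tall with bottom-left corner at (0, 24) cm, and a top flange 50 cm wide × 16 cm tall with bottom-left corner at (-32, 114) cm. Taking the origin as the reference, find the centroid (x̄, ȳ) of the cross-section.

x̄ = 50.53 cm, ȳ = 43.86 cm

bottom flange: A = 135 × 24 = 3240.00, centroid at (85.50, 12.00).
web: A = 18 × 90 = 1620.00, centroid at (9.00, 69.00).
top flange: A = 50 × 16 = 800.00, centroid at (-7.00, 122.00).
ΣA = 5660.00 cm², ΣAx̄ = 286000.00 cm³, ΣAȳ = 248260.00 cm³.
x̄ = 286000.00/5660.00 = 50.53 cm; ȳ = 248260.00/5660.00 = 43.86 cm.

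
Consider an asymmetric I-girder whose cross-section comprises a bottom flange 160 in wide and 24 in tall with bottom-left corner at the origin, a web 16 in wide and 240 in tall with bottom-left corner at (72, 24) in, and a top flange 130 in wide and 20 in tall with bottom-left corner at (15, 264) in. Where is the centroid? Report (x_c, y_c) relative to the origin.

x_c = 80.00 in, y_c = 127.57 in

bottom flange: A = 160 × 24 = 3840.00, centroid at (80.00, 12.00).
web: A = 16 × 240 = 3840.00, centroid at (80.00, 144.00).
top flange: A = 130 × 20 = 2600.00, centroid at (80.00, 274.00).
ΣA = 10280.00 in², ΣAx_c = 822400.00 in³, ΣAy_c = 1311440.00 in³.
x_c = 822400.00/10280.00 = 80.00 in; y_c = 1311440.00/10280.00 = 127.57 in.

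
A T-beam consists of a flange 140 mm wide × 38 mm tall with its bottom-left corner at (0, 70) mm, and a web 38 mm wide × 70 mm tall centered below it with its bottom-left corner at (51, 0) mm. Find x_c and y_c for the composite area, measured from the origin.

web: A = 38 × 70 = 2660.00, centroid at (70.00, 35.00).
flange: A = 140 × 38 = 5320.00, centroid at (70.00, 89.00).
ΣA = 7980.00 mm²
ΣAx_c = (2660.00)(70.00) + (5320.00)(70.00) = 558600.00 mm³
ΣAy_c = (2660.00)(35.00) + (5320.00)(89.00) = 566580.00 mm³
x_c = 558600.00 / 7980.00 = 70.00 mm
y_c = 566580.00 / 7980.00 = 71.00 mm

x_c = 70.00 mm, y_c = 71.00 mm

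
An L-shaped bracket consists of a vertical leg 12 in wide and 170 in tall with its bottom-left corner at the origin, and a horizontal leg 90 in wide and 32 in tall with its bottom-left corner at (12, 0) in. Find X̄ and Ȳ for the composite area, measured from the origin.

X̄ = 35.85 in, Ȳ = 44.61 in

Part | A | x̄ᵢ | ȳᵢ | A·x̄ᵢ | A·ȳᵢ
vertical leg | 2040.00 | 6.00 | 85.00 | 12240.00 | 173400.00
horizontal leg | 2880.00 | 57.00 | 16.00 | 164160.00 | 46080.00
Σ | 4920.00 |  |  | 176400.00 | 219480.00
X̄ = 176400.00 / 4920.00 = 35.85 in
Ȳ = 219480.00 / 4920.00 = 44.61 in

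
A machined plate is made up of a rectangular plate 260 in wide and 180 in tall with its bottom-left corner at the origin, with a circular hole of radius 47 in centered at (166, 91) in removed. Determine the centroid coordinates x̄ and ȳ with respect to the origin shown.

x̄ = 123.73 in, ȳ = 89.83 in

Part | A | x̄ᵢ | ȳᵢ | A·x̄ᵢ | A·ȳᵢ
plate | 46800.00 | 130.00 | 90.00 | 6084000.00 | 4212000.00
hole | -6939.78 | 166.00 | 91.00 | -1152003.18 | -631519.81
Σ | 39860.22 |  |  | 4931996.82 | 3580480.19
x̄ = 4931996.82 / 39860.22 = 123.73 in
ȳ = 3580480.19 / 39860.22 = 89.83 in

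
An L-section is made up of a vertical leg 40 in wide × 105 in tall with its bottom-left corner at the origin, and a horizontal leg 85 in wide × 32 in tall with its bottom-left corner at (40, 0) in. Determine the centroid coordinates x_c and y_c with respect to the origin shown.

Part | A | x̄ᵢ | ȳᵢ | A·x̄ᵢ | A·ȳᵢ
vertical leg | 4200.00 | 20.00 | 52.50 | 84000.00 | 220500.00
horizontal leg | 2720.00 | 82.50 | 16.00 | 224400.00 | 43520.00
Σ | 6920.00 |  |  | 308400.00 | 264020.00
x_c = 308400.00 / 6920.00 = 44.57 in
y_c = 264020.00 / 6920.00 = 38.15 in

x_c = 44.57 in, y_c = 38.15 in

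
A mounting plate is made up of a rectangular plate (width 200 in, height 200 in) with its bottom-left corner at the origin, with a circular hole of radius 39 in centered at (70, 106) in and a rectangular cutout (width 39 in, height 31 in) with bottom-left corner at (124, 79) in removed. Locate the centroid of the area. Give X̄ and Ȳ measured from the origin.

X̄ = 102.67 in, Ȳ = 99.35 in

Part | A | x̄ᵢ | ȳᵢ | A·x̄ᵢ | A·ȳᵢ
plate | 40000.00 | 100.00 | 100.00 | 4000000.00 | 4000000.00
hole 1 | -4778.36 | 70.00 | 106.00 | -334485.37 | -506506.42
hole 2 | -1209.00 | 143.50 | 94.50 | -173491.50 | -114250.50
Σ | 34012.64 |  |  | 3492023.13 | 3379243.08
X̄ = 3492023.13 / 34012.64 = 102.67 in
Ȳ = 3379243.08 / 34012.64 = 99.35 in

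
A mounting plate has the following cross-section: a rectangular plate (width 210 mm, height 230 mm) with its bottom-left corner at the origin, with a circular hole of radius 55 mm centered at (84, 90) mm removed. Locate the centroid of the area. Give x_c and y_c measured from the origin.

x_c = 110.14 mm, y_c = 121.12 mm

plate: A = 210 × 230 = 48300.00, centroid at (105.00, 115.00).
hole: A = −π·55² = -9503.32, centroid at (84.00, 90.00).
ΣA = 38796.68 mm²
ΣAx_c = (48300.00)(105.00) + (-9503.32)(84.00) = 4273221.31 mm³
ΣAy_c = (48300.00)(115.00) + (-9503.32)(90.00) = 4699201.40 mm³
x_c = 4273221.31 / 38796.68 = 110.14 mm
y_c = 4699201.40 / 38796.68 = 121.12 mm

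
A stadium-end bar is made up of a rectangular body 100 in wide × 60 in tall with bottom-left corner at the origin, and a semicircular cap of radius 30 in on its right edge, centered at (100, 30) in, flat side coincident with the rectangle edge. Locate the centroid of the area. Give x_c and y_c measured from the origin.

Part | A | x̄ᵢ | ȳᵢ | A·x̄ᵢ | A·ȳᵢ
rectangular body | 6000.00 | 50.00 | 30.00 | 300000.00 | 180000.00
semicircular end | 1413.72 | 112.73 | 30.00 | 159371.67 | 42411.50
Σ | 7413.72 |  |  | 459371.67 | 222411.50
x_c = 459371.67 / 7413.72 = 61.96 in
y_c = 222411.50 / 7413.72 = 30.00 in

x_c = 61.96 in, y_c = 30.00 in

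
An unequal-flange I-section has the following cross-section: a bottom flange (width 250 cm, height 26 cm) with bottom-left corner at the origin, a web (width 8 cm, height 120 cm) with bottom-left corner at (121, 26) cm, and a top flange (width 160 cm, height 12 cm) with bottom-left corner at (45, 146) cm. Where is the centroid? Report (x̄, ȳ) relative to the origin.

x̄ = 125.00 cm, ȳ = 48.92 cm

bottom flange: A = 250 × 26 = 6500.00, centroid at (125.00, 13.00).
web: A = 8 × 120 = 960.00, centroid at (125.00, 86.00).
top flange: A = 160 × 12 = 1920.00, centroid at (125.00, 152.00).
ΣA = 9380.00 cm², ΣAx̄ = 1172500.00 cm³, ΣAȳ = 458900.00 cm³.
x̄ = 1172500.00/9380.00 = 125.00 cm; ȳ = 458900.00/9380.00 = 48.92 cm.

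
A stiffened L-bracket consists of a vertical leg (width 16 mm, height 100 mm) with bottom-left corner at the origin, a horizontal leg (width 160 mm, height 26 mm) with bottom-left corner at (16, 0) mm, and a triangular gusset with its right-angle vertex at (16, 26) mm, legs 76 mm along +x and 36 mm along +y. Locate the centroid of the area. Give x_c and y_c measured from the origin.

x_c = 65.76 mm, y_c = 26.10 mm

Part | A | x̄ᵢ | ȳᵢ | A·x̄ᵢ | A·ȳᵢ
vertical leg | 1600.00 | 8.00 | 50.00 | 12800.00 | 80000.00
horizontal leg | 4160.00 | 96.00 | 13.00 | 399360.00 | 54080.00
gusset | 1368.00 | 41.33 | 38.00 | 56544.00 | 51984.00
Σ | 7128.00 |  |  | 468704.00 | 186064.00
x_c = 468704.00 / 7128.00 = 65.76 mm
y_c = 186064.00 / 7128.00 = 26.10 mm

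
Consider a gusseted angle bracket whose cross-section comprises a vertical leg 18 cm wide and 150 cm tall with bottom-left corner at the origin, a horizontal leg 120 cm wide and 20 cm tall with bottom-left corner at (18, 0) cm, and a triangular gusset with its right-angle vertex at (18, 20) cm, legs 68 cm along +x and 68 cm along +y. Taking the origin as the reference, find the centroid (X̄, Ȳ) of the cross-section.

X̄ = 41.22 cm, Ȳ = 43.87 cm

Part | A | x̄ᵢ | ȳᵢ | A·x̄ᵢ | A·ȳᵢ
vertical leg | 2700.00 | 9.00 | 75.00 | 24300.00 | 202500.00
horizontal leg | 2400.00 | 78.00 | 10.00 | 187200.00 | 24000.00
gusset | 2312.00 | 40.67 | 42.67 | 94021.33 | 98645.33
Σ | 7412.00 |  |  | 305521.33 | 325145.33
X̄ = 305521.33 / 7412.00 = 41.22 cm
Ȳ = 325145.33 / 7412.00 = 43.87 cm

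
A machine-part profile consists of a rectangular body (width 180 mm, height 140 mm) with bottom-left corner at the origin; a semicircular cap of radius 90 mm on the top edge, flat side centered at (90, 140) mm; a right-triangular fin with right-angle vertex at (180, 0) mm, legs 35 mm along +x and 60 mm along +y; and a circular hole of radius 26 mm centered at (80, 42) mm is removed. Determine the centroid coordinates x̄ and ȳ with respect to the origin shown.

x̄ = 93.47 mm, ȳ = 107.55 mm

Part | A | x̄ᵢ | ȳᵢ | A·x̄ᵢ | A·ȳᵢ
rectangular body | 25200.00 | 90.00 | 70.00 | 2268000.00 | 1764000.00
semicircular top | 12723.45 | 90.00 | 178.20 | 1145110.52 | 2267283.03
triangular fin | 1050.00 | 191.67 | 20.00 | 201250.00 | 21000.00
hole | -2123.72 | 80.00 | 42.00 | -169897.33 | -89196.10
Σ | 36849.73 |  |  | 3444463.19 | 3963086.94
x̄ = 3444463.19 / 36849.73 = 93.47 mm
ȳ = 3963086.94 / 36849.73 = 107.55 mm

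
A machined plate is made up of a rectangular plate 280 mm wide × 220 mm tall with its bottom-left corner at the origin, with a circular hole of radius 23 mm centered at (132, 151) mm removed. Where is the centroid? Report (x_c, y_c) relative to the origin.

plate: A = 280 × 220 = 61600.00, centroid at (140.00, 110.00).
hole: A = −π·23² = -1661.90, centroid at (132.00, 151.00).
ΣA = 59938.10 mm², ΣAx_c = 8404628.87 mm³, ΣAy_c = 6525052.72 mm³.
x_c = 8404628.87/59938.10 = 140.22 mm; y_c = 6525052.72/59938.10 = 108.86 mm.

x_c = 140.22 mm, y_c = 108.86 mm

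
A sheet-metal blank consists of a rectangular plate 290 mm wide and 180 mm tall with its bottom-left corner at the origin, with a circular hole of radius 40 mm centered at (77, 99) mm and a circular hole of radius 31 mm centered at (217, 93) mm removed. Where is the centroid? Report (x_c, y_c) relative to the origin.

plate: A = 290 × 180 = 52200.00, centroid at (145.00, 90.00).
hole 1: A = −π·40² = -5026.55, centroid at (77.00, 99.00).
hole 2: A = −π·31² = -3019.07, centroid at (217.00, 93.00).
ΣA = 44154.38 mm², ΣAx_c = 6526817.48 mm³, ΣAy_c = 3919598.16 mm³.
x_c = 6526817.48/44154.38 = 147.82 mm; y_c = 3919598.16/44154.38 = 88.77 mm.

x_c = 147.82 mm, y_c = 88.77 mm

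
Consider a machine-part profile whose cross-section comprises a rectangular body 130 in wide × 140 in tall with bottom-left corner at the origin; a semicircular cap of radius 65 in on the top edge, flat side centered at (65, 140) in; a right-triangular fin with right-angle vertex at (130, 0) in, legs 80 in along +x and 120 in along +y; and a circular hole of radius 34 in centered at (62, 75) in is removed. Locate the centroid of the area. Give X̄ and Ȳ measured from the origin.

X̄ = 82.34 in, Ȳ = 88.67 in

rectangular body: A = 130 × 140 = 18200.00, centroid at (65.00, 70.00).
semicircular top: A = ½π·65² = 6636.61, centroid at (65.00, 167.59).
triangular fin: A = ½·80·120 = 4800.00, centroid at (156.67, 40.00).
hole: A = −π·34² = -3631.68, centroid at (62.00, 75.00).
ΣA = 26004.93 in², ΣAX̄ = 2141215.71 in³, ΣAȲ = 2305833.28 in³.
X̄ = 2141215.71/26004.93 = 82.34 in; Ȳ = 2305833.28/26004.93 = 88.67 in.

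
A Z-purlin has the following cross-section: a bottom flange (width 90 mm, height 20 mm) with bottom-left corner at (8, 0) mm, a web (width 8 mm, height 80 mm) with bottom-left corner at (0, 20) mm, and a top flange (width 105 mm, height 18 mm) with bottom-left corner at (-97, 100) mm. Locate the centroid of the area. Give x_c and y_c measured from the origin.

x_c = 3.20 mm, y_c = 60.60 mm

Part | A | x̄ᵢ | ȳᵢ | A·x̄ᵢ | A·ȳᵢ
bottom flange | 1800.00 | 53.00 | 10.00 | 95400.00 | 18000.00
web | 640.00 | 4.00 | 60.00 | 2560.00 | 38400.00
top flange | 1890.00 | -44.50 | 109.00 | -84105.00 | 206010.00
Σ | 4330.00 |  |  | 13855.00 | 262410.00
x_c = 13855.00 / 4330.00 = 3.20 mm
y_c = 262410.00 / 4330.00 = 60.60 mm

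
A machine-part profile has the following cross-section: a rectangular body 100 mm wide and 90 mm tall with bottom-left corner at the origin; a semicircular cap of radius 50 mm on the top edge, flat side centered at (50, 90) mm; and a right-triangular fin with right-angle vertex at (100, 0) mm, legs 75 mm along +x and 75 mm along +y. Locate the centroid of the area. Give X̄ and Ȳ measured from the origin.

X̄ = 63.40 mm, Ȳ = 57.95 mm

rectangular body: A = 100 × 90 = 9000.00, centroid at (50.00, 45.00).
semicircular top: A = ½π·50² = 3926.99, centroid at (50.00, 111.22).
triangular fin: A = ½·75·75 = 2812.50, centroid at (125.00, 25.00).
ΣA = 15739.49 mm²
ΣAX̄ = (9000.00)(50.00) + (3926.99)(50.00) + (2812.50)(125.00) = 997912.04 mm³
ΣAȲ = (9000.00)(45.00) + (3926.99)(111.22) + (2812.50)(25.00) = 912075.01 mm³
X̄ = 997912.04 / 15739.49 = 63.40 mm
Ȳ = 912075.01 / 15739.49 = 57.95 mm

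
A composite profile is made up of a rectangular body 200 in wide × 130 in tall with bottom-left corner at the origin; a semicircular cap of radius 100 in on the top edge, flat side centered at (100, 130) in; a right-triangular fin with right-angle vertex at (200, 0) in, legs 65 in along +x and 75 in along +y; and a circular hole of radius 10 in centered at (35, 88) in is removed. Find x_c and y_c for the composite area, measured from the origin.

x_c = 107.23 in, y_c = 101.11 in

Part | A | x̄ᵢ | ȳᵢ | A·x̄ᵢ | A·ȳᵢ
rectangular body | 26000.00 | 100.00 | 65.00 | 2600000.00 | 1690000.00
semicircular top | 15707.96 | 100.00 | 172.44 | 1570796.33 | 2708701.89
triangular fin | 2437.50 | 221.67 | 25.00 | 540312.50 | 60937.50
hole | -314.16 | 35.00 | 88.00 | -10995.57 | -27646.02
Σ | 43831.30 |  |  | 4700113.25 | 4431993.38
x_c = 4700113.25 / 43831.30 = 107.23 in
y_c = 4431993.38 / 43831.30 = 101.11 in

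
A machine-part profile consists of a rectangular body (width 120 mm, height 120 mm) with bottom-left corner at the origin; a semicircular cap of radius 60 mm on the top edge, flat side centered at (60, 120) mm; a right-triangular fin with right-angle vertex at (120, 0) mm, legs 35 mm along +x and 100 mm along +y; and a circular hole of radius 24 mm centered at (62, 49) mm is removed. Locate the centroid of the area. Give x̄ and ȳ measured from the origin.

x̄ = 66.09 mm, ȳ = 82.83 mm

rectangular body: A = 120 × 120 = 14400.00, centroid at (60.00, 60.00).
semicircular top: A = ½π·60² = 5654.87, centroid at (60.00, 145.46).
triangular fin: A = ½·35·100 = 1750.00, centroid at (131.67, 33.33).
hole: A = −π·24² = -1809.56, centroid at (62.00, 49.00).
ΣA = 19995.31 mm², ΣAx̄ = 1321516.12 mm³, ΣAȳ = 1656249.04 mm³.
x̄ = 1321516.12/19995.31 = 66.09 mm; ȳ = 1656249.04/19995.31 = 82.83 mm.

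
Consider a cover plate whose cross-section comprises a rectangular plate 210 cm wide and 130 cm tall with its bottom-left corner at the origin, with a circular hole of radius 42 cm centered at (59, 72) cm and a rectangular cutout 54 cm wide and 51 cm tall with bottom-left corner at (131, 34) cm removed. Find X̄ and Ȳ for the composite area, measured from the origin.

Part | A | x̄ᵢ | ȳᵢ | A·x̄ᵢ | A·ȳᵢ
plate | 27300.00 | 105.00 | 65.00 | 2866500.00 | 1774500.00
hole 1 | -5541.77 | 59.00 | 72.00 | -326964.40 | -399007.40
hole 2 | -2754.00 | 158.00 | 59.50 | -435132.00 | -163863.00
Σ | 19004.23 |  |  | 2104403.60 | 1211629.60
X̄ = 2104403.60 / 19004.23 = 110.73 cm
Ȳ = 1211629.60 / 19004.23 = 63.76 cm

X̄ = 110.73 cm, Ȳ = 63.76 cm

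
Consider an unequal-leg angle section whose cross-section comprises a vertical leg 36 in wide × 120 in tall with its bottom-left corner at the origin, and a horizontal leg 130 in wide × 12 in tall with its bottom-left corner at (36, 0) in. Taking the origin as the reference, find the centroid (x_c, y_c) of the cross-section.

x_c = 40.02 in, y_c = 45.67 in

vertical leg: A = 36 × 120 = 4320.00, centroid at (18.00, 60.00).
horizontal leg: A = 130 × 12 = 1560.00, centroid at (101.00, 6.00).
ΣA = 5880.00 in²
ΣAx_c = (4320.00)(18.00) + (1560.00)(101.00) = 235320.00 in³
ΣAy_c = (4320.00)(60.00) + (1560.00)(6.00) = 268560.00 in³
x_c = 235320.00 / 5880.00 = 40.02 in
y_c = 268560.00 / 5880.00 = 45.67 in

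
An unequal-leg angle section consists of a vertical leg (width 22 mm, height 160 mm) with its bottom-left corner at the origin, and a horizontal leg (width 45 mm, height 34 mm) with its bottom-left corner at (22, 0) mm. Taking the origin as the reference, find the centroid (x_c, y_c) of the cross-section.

vertical leg: A = 22 × 160 = 3520.00, centroid at (11.00, 80.00).
horizontal leg: A = 45 × 34 = 1530.00, centroid at (44.50, 17.00).
ΣA = 5050.00 mm², ΣAx_c = 106805.00 mm³, ΣAy_c = 307610.00 mm³.
x_c = 106805.00/5050.00 = 21.15 mm; y_c = 307610.00/5050.00 = 60.91 mm.

x_c = 21.15 mm, y_c = 60.91 mm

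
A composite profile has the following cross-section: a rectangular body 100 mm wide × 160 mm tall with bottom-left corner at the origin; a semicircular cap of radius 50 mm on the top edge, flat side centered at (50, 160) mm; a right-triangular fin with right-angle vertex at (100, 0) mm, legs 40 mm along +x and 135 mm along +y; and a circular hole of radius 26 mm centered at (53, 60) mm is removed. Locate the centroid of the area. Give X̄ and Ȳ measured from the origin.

X̄ = 58.03 mm, Ȳ = 96.85 mm

rectangular body: A = 100 × 160 = 16000.00, centroid at (50.00, 80.00).
semicircular top: A = ½π·50² = 3926.99, centroid at (50.00, 181.22).
triangular fin: A = ½·40·135 = 2700.00, centroid at (113.33, 45.00).
hole: A = −π·26² = -2123.72, centroid at (53.00, 60.00).
ΣA = 20503.27 mm², ΣAX̄ = 1189792.56 mm³, ΣAȲ = 1985728.87 mm³.
X̄ = 1189792.56/20503.27 = 58.03 mm; Ȳ = 1985728.87/20503.27 = 96.85 mm.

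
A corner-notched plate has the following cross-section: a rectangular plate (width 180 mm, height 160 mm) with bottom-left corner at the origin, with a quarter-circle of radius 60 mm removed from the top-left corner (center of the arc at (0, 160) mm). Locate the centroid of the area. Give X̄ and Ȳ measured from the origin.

plate: A = 180 × 160 = 28800.00, centroid at (90.00, 80.00).
removed quarter-circle: A = −¼π·60² = -2827.43, centroid at (25.46, 134.54).
ΣA = 25972.57 mm²
ΣAX̄ = (28800.00)(90.00) + (-2827.43)(25.46) = 2520000.00 mm³
ΣAȲ = (28800.00)(80.00) + (-2827.43)(134.54) = 1923610.66 mm³
X̄ = 2520000.00 / 25972.57 = 97.03 mm
Ȳ = 1923610.66 / 25972.57 = 74.06 mm

X̄ = 97.03 mm, Ȳ = 74.06 mm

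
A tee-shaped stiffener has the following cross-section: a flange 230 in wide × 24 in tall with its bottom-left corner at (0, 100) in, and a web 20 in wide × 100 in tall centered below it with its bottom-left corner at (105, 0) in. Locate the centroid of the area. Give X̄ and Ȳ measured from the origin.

X̄ = 115.00 in, Ȳ = 95.51 in

web: A = 20 × 100 = 2000.00, centroid at (115.00, 50.00).
flange: A = 230 × 24 = 5520.00, centroid at (115.00, 112.00).
ΣA = 7520.00 in²
ΣAX̄ = (2000.00)(115.00) + (5520.00)(115.00) = 864800.00 in³
ΣAȲ = (2000.00)(50.00) + (5520.00)(112.00) = 718240.00 in³
X̄ = 864800.00 / 7520.00 = 115.00 in
Ȳ = 718240.00 / 7520.00 = 95.51 in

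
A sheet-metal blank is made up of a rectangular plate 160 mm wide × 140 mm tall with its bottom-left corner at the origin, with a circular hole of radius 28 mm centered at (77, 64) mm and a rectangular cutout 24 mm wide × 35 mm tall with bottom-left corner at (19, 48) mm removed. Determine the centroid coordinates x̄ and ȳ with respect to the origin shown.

x̄ = 82.54 mm, ȳ = 70.97 mm

plate: A = 160 × 140 = 22400.00, centroid at (80.00, 70.00).
hole 1: A = −π·28² = -2463.01, centroid at (77.00, 64.00).
hole 2: A = −(24 × 35) = -840.00, centroid at (31.00, 65.50).
ΣA = 19096.99 mm²
ΣAx̄ = (22400.00)(80.00) + (-2463.01)(77.00) + (-840.00)(31.00) = 1576308.33 mm³
ΣAȳ = (22400.00)(70.00) + (-2463.01)(64.00) + (-840.00)(65.50) = 1355347.45 mm³
x̄ = 1576308.33 / 19096.99 = 82.54 mm
ȳ = 1355347.45 / 19096.99 = 70.97 mm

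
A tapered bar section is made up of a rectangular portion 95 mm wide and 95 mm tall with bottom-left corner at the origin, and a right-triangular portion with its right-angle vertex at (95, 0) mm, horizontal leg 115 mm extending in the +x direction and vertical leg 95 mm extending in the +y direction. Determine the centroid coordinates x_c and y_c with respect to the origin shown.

x_c = 79.86 mm, y_c = 41.53 mm

rectangular portion: A = 95 × 95 = 9025.00, centroid at (47.50, 47.50).
triangular portion: A = ½·115·95 = 5462.50, centroid at (133.33, 31.67).
ΣA = 14487.50 mm²
ΣAx_c = (9025.00)(47.50) + (5462.50)(133.33) = 1157020.83 mm³
ΣAy_c = (9025.00)(47.50) + (5462.50)(31.67) = 601666.67 mm³
x_c = 1157020.83 / 14487.50 = 79.86 mm
y_c = 601666.67 / 14487.50 = 41.53 mm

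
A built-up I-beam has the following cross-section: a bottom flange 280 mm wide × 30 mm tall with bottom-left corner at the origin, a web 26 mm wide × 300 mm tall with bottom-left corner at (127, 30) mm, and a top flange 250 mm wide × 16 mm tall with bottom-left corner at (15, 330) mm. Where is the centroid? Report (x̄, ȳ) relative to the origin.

Part | A | x̄ᵢ | ȳᵢ | A·x̄ᵢ | A·ȳᵢ
bottom flange | 8400.00 | 140.00 | 15.00 | 1176000.00 | 126000.00
web | 7800.00 | 140.00 | 180.00 | 1092000.00 | 1404000.00
top flange | 4000.00 | 140.00 | 338.00 | 560000.00 | 1352000.00
Σ | 20200.00 |  |  | 2828000.00 | 2882000.00
x̄ = 2828000.00 / 20200.00 = 140.00 mm
ȳ = 2882000.00 / 20200.00 = 142.67 mm

x̄ = 140.00 mm, ȳ = 142.67 mm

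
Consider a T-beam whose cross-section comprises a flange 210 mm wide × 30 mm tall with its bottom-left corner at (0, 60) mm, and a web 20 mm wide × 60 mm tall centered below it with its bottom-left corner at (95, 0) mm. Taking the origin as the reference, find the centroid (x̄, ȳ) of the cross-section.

web: A = 20 × 60 = 1200.00, centroid at (105.00, 30.00).
flange: A = 210 × 30 = 6300.00, centroid at (105.00, 75.00).
ΣA = 7500.00 mm², ΣAx̄ = 787500.00 mm³, ΣAȳ = 508500.00 mm³.
x̄ = 787500.00/7500.00 = 105.00 mm; ȳ = 508500.00/7500.00 = 67.80 mm.

x̄ = 105.00 mm, ȳ = 67.80 mm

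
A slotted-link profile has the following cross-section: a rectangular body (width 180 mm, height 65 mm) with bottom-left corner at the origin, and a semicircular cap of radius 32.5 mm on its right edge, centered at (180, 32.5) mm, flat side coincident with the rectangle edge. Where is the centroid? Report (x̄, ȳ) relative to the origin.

x̄ = 102.89 mm, ȳ = 32.50 mm

rectangular body: A = 180 × 65 = 11700.00, centroid at (90.00, 32.50).
semicircular end: A = ½π·32.5² = 1659.15, centroid at (193.79, 32.50).
ΣA = 13359.15 mm², ΣAx̄ = 1374533.07 mm³, ΣAȳ = 434172.49 mm³.
x̄ = 1374533.07/13359.15 = 102.89 mm; ȳ = 434172.49/13359.15 = 32.50 mm.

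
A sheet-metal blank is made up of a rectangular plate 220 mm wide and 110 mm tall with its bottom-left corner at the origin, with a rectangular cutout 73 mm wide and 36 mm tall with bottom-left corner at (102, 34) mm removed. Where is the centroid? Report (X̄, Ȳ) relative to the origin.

X̄ = 106.53 mm, Ȳ = 55.37 mm

plate: A = 220 × 110 = 24200.00, centroid at (110.00, 55.00).
hole: A = −(73 × 36) = -2628.00, centroid at (138.50, 52.00).
ΣA = 21572.00 mm²
ΣAX̄ = (24200.00)(110.00) + (-2628.00)(138.50) = 2298022.00 mm³
ΣAȲ = (24200.00)(55.00) + (-2628.00)(52.00) = 1194344.00 mm³
X̄ = 2298022.00 / 21572.00 = 106.53 mm
Ȳ = 1194344.00 / 21572.00 = 55.37 mm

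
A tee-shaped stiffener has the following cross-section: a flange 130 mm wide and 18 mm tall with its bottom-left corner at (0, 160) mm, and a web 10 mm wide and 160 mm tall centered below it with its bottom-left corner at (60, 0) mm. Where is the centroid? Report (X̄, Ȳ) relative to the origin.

X̄ = 65.00 mm, Ȳ = 132.86 mm

web: A = 10 × 160 = 1600.00, centroid at (65.00, 80.00).
flange: A = 130 × 18 = 2340.00, centroid at (65.00, 169.00).
ΣA = 3940.00 mm²
ΣAX̄ = (1600.00)(65.00) + (2340.00)(65.00) = 256100.00 mm³
ΣAȲ = (1600.00)(80.00) + (2340.00)(169.00) = 523460.00 mm³
X̄ = 256100.00 / 3940.00 = 65.00 mm
Ȳ = 523460.00 / 3940.00 = 132.86 mm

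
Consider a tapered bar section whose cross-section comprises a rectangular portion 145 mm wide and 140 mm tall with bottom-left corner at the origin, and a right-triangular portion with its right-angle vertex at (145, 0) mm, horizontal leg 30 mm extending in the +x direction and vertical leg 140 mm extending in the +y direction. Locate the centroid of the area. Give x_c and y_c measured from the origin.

x_c = 80.23 mm, y_c = 67.81 mm

rectangular portion: A = 145 × 140 = 20300.00, centroid at (72.50, 70.00).
triangular portion: A = ½·30·140 = 2100.00, centroid at (155.00, 46.67).
ΣA = 22400.00 mm²
ΣAx_c = (20300.00)(72.50) + (2100.00)(155.00) = 1797250.00 mm³
ΣAy_c = (20300.00)(70.00) + (2100.00)(46.67) = 1519000.00 mm³
x_c = 1797250.00 / 22400.00 = 80.23 mm
y_c = 1519000.00 / 22400.00 = 67.81 mm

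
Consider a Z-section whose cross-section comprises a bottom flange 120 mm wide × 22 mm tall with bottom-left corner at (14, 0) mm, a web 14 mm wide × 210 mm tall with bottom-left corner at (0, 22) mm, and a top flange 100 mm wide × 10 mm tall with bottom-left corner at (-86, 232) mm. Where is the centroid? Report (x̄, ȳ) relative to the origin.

x̄ = 27.35 mm, ȳ = 97.18 mm

bottom flange: A = 120 × 22 = 2640.00, centroid at (74.00, 11.00).
web: A = 14 × 210 = 2940.00, centroid at (7.00, 127.00).
top flange: A = 100 × 10 = 1000.00, centroid at (-36.00, 237.00).
ΣA = 6580.00 mm²
ΣAx̄ = (2640.00)(74.00) + (2940.00)(7.00) + (1000.00)(-36.00) = 179940.00 mm³
ΣAȳ = (2640.00)(11.00) + (2940.00)(127.00) + (1000.00)(237.00) = 639420.00 mm³
x̄ = 179940.00 / 6580.00 = 27.35 mm
ȳ = 639420.00 / 6580.00 = 97.18 mm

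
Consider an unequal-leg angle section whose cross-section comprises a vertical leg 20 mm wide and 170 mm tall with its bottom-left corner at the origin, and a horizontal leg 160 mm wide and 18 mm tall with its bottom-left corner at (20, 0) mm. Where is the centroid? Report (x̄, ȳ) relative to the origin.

Part | A | x̄ᵢ | ȳᵢ | A·x̄ᵢ | A·ȳᵢ
vertical leg | 3400.00 | 10.00 | 85.00 | 34000.00 | 289000.00
horizontal leg | 2880.00 | 100.00 | 9.00 | 288000.00 | 25920.00
Σ | 6280.00 |  |  | 322000.00 | 314920.00
x̄ = 322000.00 / 6280.00 = 51.27 mm
ȳ = 314920.00 / 6280.00 = 50.15 mm

x̄ = 51.27 mm, ȳ = 50.15 mm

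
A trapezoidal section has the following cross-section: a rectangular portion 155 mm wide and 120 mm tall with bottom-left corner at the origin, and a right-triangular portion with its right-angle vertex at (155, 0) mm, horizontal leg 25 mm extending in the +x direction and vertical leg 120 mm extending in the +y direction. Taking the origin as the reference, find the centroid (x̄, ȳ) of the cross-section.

rectangular portion: A = 155 × 120 = 18600.00, centroid at (77.50, 60.00).
triangular portion: A = ½·25·120 = 1500.00, centroid at (163.33, 40.00).
ΣA = 20100.00 mm², ΣAx̄ = 1686500.00 mm³, ΣAȳ = 1176000.00 mm³.
x̄ = 1686500.00/20100.00 = 83.91 mm; ȳ = 1176000.00/20100.00 = 58.51 mm.

x̄ = 83.91 mm, ȳ = 58.51 mm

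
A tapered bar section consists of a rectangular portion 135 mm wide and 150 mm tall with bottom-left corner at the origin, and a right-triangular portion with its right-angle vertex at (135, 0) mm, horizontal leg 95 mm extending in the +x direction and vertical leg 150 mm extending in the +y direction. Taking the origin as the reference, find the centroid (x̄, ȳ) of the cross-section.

Part | A | x̄ᵢ | ȳᵢ | A·x̄ᵢ | A·ȳᵢ
rectangular portion | 20250.00 | 67.50 | 75.00 | 1366875.00 | 1518750.00
triangular portion | 7125.00 | 166.67 | 50.00 | 1187500.00 | 356250.00
Σ | 27375.00 |  |  | 2554375.00 | 1875000.00
x̄ = 2554375.00 / 27375.00 = 93.31 mm
ȳ = 1875000.00 / 27375.00 = 68.49 mm

x̄ = 93.31 mm, ȳ = 68.49 mm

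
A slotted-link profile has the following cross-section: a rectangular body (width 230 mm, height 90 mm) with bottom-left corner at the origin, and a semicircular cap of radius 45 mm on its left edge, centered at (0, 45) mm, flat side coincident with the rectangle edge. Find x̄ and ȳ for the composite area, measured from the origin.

Part | A | x̄ᵢ | ȳᵢ | A·x̄ᵢ | A·ȳᵢ
rectangular body | 20700.00 | 115.00 | 45.00 | 2380500.00 | 931500.00
semicircular end | 3180.86 | -19.10 | 45.00 | -60750.00 | 143138.82
Σ | 23880.86 |  |  | 2319750.00 | 1074638.82
x̄ = 2319750.00 / 23880.86 = 97.14 mm
ȳ = 1074638.82 / 23880.86 = 45.00 mm

x̄ = 97.14 mm, ȳ = 45.00 mm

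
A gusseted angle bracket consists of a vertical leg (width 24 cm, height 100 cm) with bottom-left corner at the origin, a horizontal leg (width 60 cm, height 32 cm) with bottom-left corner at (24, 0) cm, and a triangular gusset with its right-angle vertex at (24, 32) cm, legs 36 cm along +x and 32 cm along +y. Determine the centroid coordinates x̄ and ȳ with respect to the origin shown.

vertical leg: A = 24 × 100 = 2400.00, centroid at (12.00, 50.00).
horizontal leg: A = 60 × 32 = 1920.00, centroid at (54.00, 16.00).
gusset: A = ½·36·32 = 576.00, centroid at (36.00, 42.67).
ΣA = 4896.00 cm², ΣAx̄ = 153216.00 cm³, ΣAȳ = 175296.00 cm³.
x̄ = 153216.00/4896.00 = 31.29 cm; ȳ = 175296.00/4896.00 = 35.80 cm.

x̄ = 31.29 cm, ȳ = 35.80 cm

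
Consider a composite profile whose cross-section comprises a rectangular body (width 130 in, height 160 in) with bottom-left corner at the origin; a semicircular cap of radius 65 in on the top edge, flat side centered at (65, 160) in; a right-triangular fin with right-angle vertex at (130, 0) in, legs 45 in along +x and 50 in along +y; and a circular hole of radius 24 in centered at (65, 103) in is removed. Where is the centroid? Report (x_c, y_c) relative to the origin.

rectangular body: A = 130 × 160 = 20800.00, centroid at (65.00, 80.00).
semicircular top: A = ½π·65² = 6636.61, centroid at (65.00, 187.59).
triangular fin: A = ½·45·50 = 1125.00, centroid at (145.00, 16.67).
hole: A = −π·24² = -1809.56, centroid at (65.00, 103.00).
ΣA = 26752.06 in², ΣAx_c = 1828883.71 in³, ΣAy_c = 2741307.24 in³.
x_c = 1828883.71/26752.06 = 68.36 in; y_c = 2741307.24/26752.06 = 102.47 in.

x_c = 68.36 in, y_c = 102.47 in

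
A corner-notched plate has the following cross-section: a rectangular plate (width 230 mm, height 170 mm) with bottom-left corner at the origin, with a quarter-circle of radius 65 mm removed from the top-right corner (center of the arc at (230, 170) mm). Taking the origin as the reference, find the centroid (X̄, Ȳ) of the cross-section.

plate: A = 230 × 170 = 39100.00, centroid at (115.00, 85.00).
removed quarter-circle: A = −¼π·65² = -3318.31, centroid at (202.41, 142.41).
ΣA = 35781.69 mm²
ΣAX̄ = (39100.00)(115.00) + (-3318.31)(202.41) = 3824831.00 mm³
ΣAȲ = (39100.00)(85.00) + (-3318.31)(142.41) = 2850929.44 mm³
X̄ = 3824831.00 / 35781.69 = 106.89 mm
Ȳ = 2850929.44 / 35781.69 = 79.68 mm

X̄ = 106.89 mm, Ȳ = 79.68 mm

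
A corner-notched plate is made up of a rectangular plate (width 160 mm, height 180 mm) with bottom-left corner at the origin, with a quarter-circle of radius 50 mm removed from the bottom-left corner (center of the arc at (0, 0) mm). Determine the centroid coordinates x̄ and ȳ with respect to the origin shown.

plate: A = 160 × 180 = 28800.00, centroid at (80.00, 90.00).
removed quarter-circle: A = −¼π·50² = -1963.50, centroid at (21.22, 21.22).
ΣA = 26836.50 mm²
ΣAx̄ = (28800.00)(80.00) + (-1963.50)(21.22) = 2262333.33 mm³
ΣAȳ = (28800.00)(90.00) + (-1963.50)(21.22) = 2550333.33 mm³
x̄ = 2262333.33 / 26836.50 = 84.30 mm
ȳ = 2550333.33 / 26836.50 = 95.03 mm

x̄ = 84.30 mm, ȳ = 95.03 mm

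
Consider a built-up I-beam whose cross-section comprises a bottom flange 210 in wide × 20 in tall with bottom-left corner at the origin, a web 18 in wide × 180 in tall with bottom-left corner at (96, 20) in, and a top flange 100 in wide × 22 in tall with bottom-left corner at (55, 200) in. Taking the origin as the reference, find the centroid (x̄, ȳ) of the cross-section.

x̄ = 105.00 in, ȳ = 89.48 in

bottom flange: A = 210 × 20 = 4200.00, centroid at (105.00, 10.00).
web: A = 18 × 180 = 3240.00, centroid at (105.00, 110.00).
top flange: A = 100 × 22 = 2200.00, centroid at (105.00, 211.00).
ΣA = 9640.00 in², ΣAx̄ = 1012200.00 in³, ΣAȳ = 862600.00 in³.
x̄ = 1012200.00/9640.00 = 105.00 in; ȳ = 862600.00/9640.00 = 89.48 in.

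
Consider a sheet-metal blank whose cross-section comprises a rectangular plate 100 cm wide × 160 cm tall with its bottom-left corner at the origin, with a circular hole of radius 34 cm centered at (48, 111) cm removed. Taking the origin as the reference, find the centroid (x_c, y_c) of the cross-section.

x_c = 50.59 cm, y_c = 70.90 cm

plate: A = 100 × 160 = 16000.00, centroid at (50.00, 80.00).
hole: A = −π·34² = -3631.68, centroid at (48.00, 111.00).
ΣA = 12368.32 cm²
ΣAx_c = (16000.00)(50.00) + (-3631.68)(48.00) = 625679.31 cm³
ΣAy_c = (16000.00)(80.00) + (-3631.68)(111.00) = 876883.40 cm³
x_c = 625679.31 / 12368.32 = 50.59 cm
y_c = 876883.40 / 12368.32 = 70.90 cm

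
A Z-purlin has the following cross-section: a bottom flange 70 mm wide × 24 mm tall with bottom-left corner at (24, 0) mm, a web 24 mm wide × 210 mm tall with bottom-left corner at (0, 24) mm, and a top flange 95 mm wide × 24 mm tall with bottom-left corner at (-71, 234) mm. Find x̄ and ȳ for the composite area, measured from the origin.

Part | A | x̄ᵢ | ȳᵢ | A·x̄ᵢ | A·ȳᵢ
bottom flange | 1680.00 | 59.00 | 12.00 | 99120.00 | 20160.00
web | 5040.00 | 12.00 | 129.00 | 60480.00 | 650160.00
top flange | 2280.00 | -23.50 | 246.00 | -53580.00 | 560880.00
Σ | 9000.00 |  |  | 106020.00 | 1231200.00
x̄ = 106020.00 / 9000.00 = 11.78 mm
ȳ = 1231200.00 / 9000.00 = 136.80 mm

x̄ = 11.78 mm, ȳ = 136.80 mm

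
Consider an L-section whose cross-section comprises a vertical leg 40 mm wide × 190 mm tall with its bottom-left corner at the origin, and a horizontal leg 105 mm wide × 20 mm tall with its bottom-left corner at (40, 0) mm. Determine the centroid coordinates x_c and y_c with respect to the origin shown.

x_c = 35.70 mm, y_c = 76.60 mm

Part | A | x̄ᵢ | ȳᵢ | A·x̄ᵢ | A·ȳᵢ
vertical leg | 7600.00 | 20.00 | 95.00 | 152000.00 | 722000.00
horizontal leg | 2100.00 | 92.50 | 10.00 | 194250.00 | 21000.00
Σ | 9700.00 |  |  | 346250.00 | 743000.00
x_c = 346250.00 / 9700.00 = 35.70 mm
y_c = 743000.00 / 9700.00 = 76.60 mm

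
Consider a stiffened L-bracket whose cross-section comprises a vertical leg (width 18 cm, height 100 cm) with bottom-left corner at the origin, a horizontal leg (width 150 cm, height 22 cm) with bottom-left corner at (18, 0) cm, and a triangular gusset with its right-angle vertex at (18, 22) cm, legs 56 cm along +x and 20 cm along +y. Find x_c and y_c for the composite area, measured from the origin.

x_c = 60.71 cm, y_c = 25.15 cm

vertical leg: A = 18 × 100 = 1800.00, centroid at (9.00, 50.00).
horizontal leg: A = 150 × 22 = 3300.00, centroid at (93.00, 11.00).
gusset: A = ½·56·20 = 560.00, centroid at (36.67, 28.67).
ΣA = 5660.00 cm²
ΣAx_c = (1800.00)(9.00) + (3300.00)(93.00) + (560.00)(36.67) = 343633.33 cm³
ΣAy_c = (1800.00)(50.00) + (3300.00)(11.00) + (560.00)(28.67) = 142353.33 cm³
x_c = 343633.33 / 5660.00 = 60.71 cm
y_c = 142353.33 / 5660.00 = 25.15 cm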